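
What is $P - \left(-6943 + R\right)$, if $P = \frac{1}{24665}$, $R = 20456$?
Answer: $- \frac{333298144}{24665} \approx -13513.0$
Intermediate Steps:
$P = \frac{1}{24665} \approx 4.0543 \cdot 10^{-5}$
$P - \left(-6943 + R\right) = \frac{1}{24665} + \left(6943 - 20456\right) = \frac{1}{24665} - 13513 = - \frac{333298144}{24665}$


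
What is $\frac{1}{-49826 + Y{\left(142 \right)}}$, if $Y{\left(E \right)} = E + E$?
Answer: $- \frac{1}{49542} \approx -2.0185 \cdot 10^{-5}$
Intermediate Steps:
$Y{\left(E \right)} = 2 E$
$\frac{1}{-49826 + Y{\left(142 \right)}} = \frac{1}{-49826 + 2 \cdot 142} = \frac{1}{-49826 + 284} = \frac{1}{-49542} = - \frac{1}{49542}$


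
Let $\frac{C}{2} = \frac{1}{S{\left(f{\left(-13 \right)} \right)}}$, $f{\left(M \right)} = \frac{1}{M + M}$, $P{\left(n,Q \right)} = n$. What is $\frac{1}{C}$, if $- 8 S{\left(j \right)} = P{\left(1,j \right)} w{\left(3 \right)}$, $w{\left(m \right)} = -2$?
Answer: $\frac{1}{8} \approx 0.125$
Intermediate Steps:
$f{\left(M \right)} = \frac{1}{2 M}$
$S{\left(j \right)} = \frac{1}{4}$ ($S{\left(j \right)} = - \frac{1 \left(-2\right)}{8} = \left(- \frac{1}{8}\right) \left(-2\right) = \frac{1}{4}$)
$C = 8$ ($C = 2 \frac{1}{\frac{1}{4}} = 2 \cdot 4 = 8$)
$\frac{1}{C} = \frac{1}{8}$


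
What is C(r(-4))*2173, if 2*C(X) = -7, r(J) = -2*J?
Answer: -15211/2 ≈ -7605.5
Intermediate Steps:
C(X) = -7/2 (C(X) = (½)*(-7) = -7/2)
C(r(-4))*2173 = -7/2*2173 = -15211/2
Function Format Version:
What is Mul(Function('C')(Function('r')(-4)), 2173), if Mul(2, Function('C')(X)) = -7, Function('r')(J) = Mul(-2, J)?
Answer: Rational(-15211, 2) ≈ -7605.5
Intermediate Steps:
Function('C')(X) = Rational(-7, 2) (Function('C')(X) = Mul(Rational(1, 2), -7) = Rational(-7, 2))
Mul(Function('C')(Function('r')(-4)), 2173) = Mul(Rational(-7, 2), 2173) = Rational(-15211, 2)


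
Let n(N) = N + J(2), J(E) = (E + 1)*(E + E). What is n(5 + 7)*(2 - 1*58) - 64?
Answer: -1408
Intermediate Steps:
J(E) = 2*E*(1 + E) (J(E) = (1 + E)*(2*E) = 2*E*(1 + E))
n(N) = 12 + N (n(N) = N + 2*2*(1 + 2) = N + 2*2*3 = N + 12 = 12 + N)
n(5 + 7)*(2 - 1*58) - 64 = (12 + (5 + 7))*(2 - 1*58) - 64 = (12 + 12)*(2 - 58) - 64 = 24*(-56) - 64 = -1344 - 64 = -1408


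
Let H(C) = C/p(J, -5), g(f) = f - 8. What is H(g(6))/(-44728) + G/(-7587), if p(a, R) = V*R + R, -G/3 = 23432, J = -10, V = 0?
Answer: 2620163711/282792780 ≈ 9.2653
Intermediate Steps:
G = -70296 (G = -3*23432 = -70296)
g(f) = -8 + f
p(a, R) = R (p(a, R) = 0*R + R = 0 + R = R)
H(C) = -C/5 (H(C) = C/(-5) = C*(-1/5) = -C/5)
H(g(6))/(-44728) + G/(-7587) = -(-8 + 6)/5/(-44728) - 70296/(-7587) = -1/5*(-2)*(-1/44728) - 70296*(-1/7587) = (2/5)*(-1/44728) + 23432/2529 = -1/111820 + 23432/2529 = 2620163711/282792780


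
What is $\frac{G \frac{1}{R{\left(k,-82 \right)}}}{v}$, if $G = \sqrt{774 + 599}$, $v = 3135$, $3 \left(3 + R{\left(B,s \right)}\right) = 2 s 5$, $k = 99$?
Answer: $- \frac{\sqrt{1373}}{866305} \approx -4.2773 \cdot 10^{-5}$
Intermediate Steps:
$R{\left(B,s \right)} = -3 + \frac{10 s}{3}$ ($R{\left(B,s \right)} = -3 + \frac{2 s 5}{3} = -3 + \frac{10 s}{3}$)
$G = \sqrt{1373} \approx 37.054$
$\frac{G \frac{1}{R{\left(k,-82 \right)}}}{v} = \frac{\sqrt{1373} \frac{1}{-3 + \frac{10}{3} \left(-82\right)}}{3135} = \frac{\sqrt{1373}}{-3 - \frac{820}{3}} \cdot \frac{1}{3135} = \frac{\sqrt{1373}}{- \frac{829}{3}} \cdot \frac{1}{3135} = \sqrt{1373} \left(- \frac{3}{829}\right) \frac{1}{3135} = - \frac{3 \sqrt{1373}}{829} \cdot \frac{1}{3135} = - \frac{\sqrt{1373}}{866305}$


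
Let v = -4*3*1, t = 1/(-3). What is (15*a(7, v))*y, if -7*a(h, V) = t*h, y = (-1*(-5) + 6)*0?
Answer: 0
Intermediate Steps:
t = -⅓ (t = 1*(-⅓) = -⅓ ≈ -0.33333)
v = -12 (v = -12*1 = -12)
y = 0 (y = (5 + 6)*0 = 11*0 = 0)
a(h, V) = h/21 (a(h, V) = -(-1)*h/21 = h/21)
(15*a(7, v))*y = (15*((1/21)*7))*0 = (15*(⅓))*0 = 5*0 = 0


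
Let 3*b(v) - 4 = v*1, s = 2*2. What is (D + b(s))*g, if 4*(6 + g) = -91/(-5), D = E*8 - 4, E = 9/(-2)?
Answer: 812/15 ≈ 54.133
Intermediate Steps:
s = 4
b(v) = 4/3 + v/3 (b(v) = 4/3 + (v*1)/3 = 4/3 + v/3)
E = -9/2 (E = 9*(-1/2) = -9/2 ≈ -4.5000)
D = -40 (D = -9/2*8 - 4 = -36 - 4 = -40)
g = -29/20 (g = -6 + (-91/(-5))/4 = -6 + (-91*(-1)/5)/4 = -6 + (-13*(-7/5))/4 = -6 + (1/4)*(91/5) = -6 + 91/20 = -29/20 ≈ -1.4500)
(D + b(s))*g = (-40 + (4/3 + (1/3)*4))*(-29/20) = (-40 + (4/3 + 4/3))*(-29/20) = (-40 + 8/3)*(-29/20) = -112/3*(-29/20) = 812/15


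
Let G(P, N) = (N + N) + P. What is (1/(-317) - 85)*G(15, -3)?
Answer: -242514/317 ≈ -765.03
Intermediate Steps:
G(P, N) = P + 2*N (G(P, N) = 2*N + P = P + 2*N)
(1/(-317) - 85)*G(15, -3) = (1/(-317) - 85)*(15 + 2*(-3)) = (-1/317 - 85)*(15 - 6) = -26946/317*9 = -242514/317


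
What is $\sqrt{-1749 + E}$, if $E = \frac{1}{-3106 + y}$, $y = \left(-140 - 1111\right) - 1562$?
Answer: $\frac{2 i \sqrt{15318863277}}{5919} \approx 41.821 i$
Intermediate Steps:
$y = -2813$ ($y = -1251 - 1562 = -2813$)
$E = - \frac{1}{5919}$ ($E = \frac{1}{-3106 - 2813} = \frac{1}{-5919} = - \frac{1}{5919} \approx -0.00016895$)
$\sqrt{-1749 + E} = \sqrt{-1749 - \frac{1}{5919}} = \sqrt{- \frac{10352332}{5919}} = \frac{2 i \sqrt{15318863277}}{5919}$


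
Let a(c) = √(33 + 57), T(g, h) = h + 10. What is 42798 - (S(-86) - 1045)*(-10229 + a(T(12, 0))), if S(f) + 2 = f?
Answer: -11546659 + 3399*√10 ≈ -1.1536e+7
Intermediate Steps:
T(g, h) = 10 + h
S(f) = -2 + f
a(c) = 3*√10 (a(c) = √90 = 3*√10)
42798 - (S(-86) - 1045)*(-10229 + a(T(12, 0))) = 42798 - ((-2 - 86) - 1045)*(-10229 + 3*√10) = 42798 - (-88 - 1045)*(-10229 + 3*√10) = 42798 - (-1133)*(-10229 + 3*√10) = 42798 - (11589457 - 3399*√10) = 42798 + (-11589457 + 3399*√10) = -11546659 + 3399*√10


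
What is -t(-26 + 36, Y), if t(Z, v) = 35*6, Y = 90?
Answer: -210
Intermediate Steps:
t(Z, v) = 210
-t(-26 + 36, Y) = -1*210 = -210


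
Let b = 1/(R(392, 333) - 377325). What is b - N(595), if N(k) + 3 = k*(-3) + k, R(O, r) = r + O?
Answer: 449283799/376600 ≈ 1193.0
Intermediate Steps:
R(O, r) = O + r
N(k) = -3 - 2*k (N(k) = -3 + (k*(-3) + k) = -3 + (-3*k + k) = -3 - 2*k)
b = -1/376600 (b = 1/((392 + 333) - 377325) = 1/(725 - 377325) = 1/(-376600) = -1/376600 ≈ -2.6553e-6)
b - N(595) = -1/376600 - (-3 - 2*595) = -1/376600 - (-3 - 1190) = -1/376600 - 1*(-1193) = -1/376600 + 1193 = 449283799/376600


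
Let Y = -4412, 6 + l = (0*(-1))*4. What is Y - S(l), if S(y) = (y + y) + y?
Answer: -4394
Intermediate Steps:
l = -6 (l = -6 + (0*(-1))*4 = -6 + 0*4 = -6 + 0 = -6)
S(y) = 3*y (S(y) = 2*y + y = 3*y)
Y - S(l) = -4412 - 3*(-6) = -4412 - 1*(-18) = -4412 + 18 = -4394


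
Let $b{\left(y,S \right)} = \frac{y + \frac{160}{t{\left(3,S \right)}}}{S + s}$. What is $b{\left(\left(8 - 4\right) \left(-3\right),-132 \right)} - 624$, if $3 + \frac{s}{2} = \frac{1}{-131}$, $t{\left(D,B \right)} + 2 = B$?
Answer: $- \frac{188943209}{302840} \approx -623.9$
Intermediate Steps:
$t{\left(D,B \right)} = -2 + B$
$s = - \frac{788}{131}$ ($s = -6 + \frac{2}{-131} = -6 + 2 \left(- \frac{1}{131}\right) = -6 - \frac{2}{131} = - \frac{788}{131} \approx -6.0153$)
$b{\left(y,S \right)} = \frac{y + \frac{160}{-2 + S}}{- \frac{788}{131} + S}$ ($b{\left(y,S \right)} = \frac{y + \frac{160}{-2 + S}}{S - \frac{788}{131}} = \frac{y + \frac{160}{-2 + S}}{- \frac{788}{131} + S}$)
$b{\left(\left(8 - 4\right) \left(-3\right),-132 \right)} - 624 = \frac{131 \left(160 + \left(8 - 4\right) \left(-3\right) \left(-2 - 132\right)\right)}{\left(-788 + 131 \left(-132\right)\right) \left(-2 - 132\right)} - 624 = \frac{131 \left(160 + 4 \left(-3\right) \left(-134\right)\right)}{\left(-788 - 17292\right) \left(-134\right)} - 624 = 131 \frac{1}{-18080} \left(- \frac{1}{134}\right) \left(160 - -1608\right) - 624 = 131 \left(- \frac{1}{18080}\right) \left(- \frac{1}{134}\right) \left(160 + 1608\right) - 624 = 131 \left(- \frac{1}{18080}\right) \left(- \frac{1}{134}\right) 1768 - 624 = \frac{28951}{302840} - 624 = - \frac{188943209}{302840}$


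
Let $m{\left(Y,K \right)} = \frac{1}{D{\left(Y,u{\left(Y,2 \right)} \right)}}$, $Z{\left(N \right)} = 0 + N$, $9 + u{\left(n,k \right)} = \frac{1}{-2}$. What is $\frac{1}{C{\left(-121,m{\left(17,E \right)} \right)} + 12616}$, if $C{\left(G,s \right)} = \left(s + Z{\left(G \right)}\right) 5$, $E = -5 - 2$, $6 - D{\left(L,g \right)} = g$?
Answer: $\frac{31}{372351} \approx 8.3255 \cdot 10^{-5}$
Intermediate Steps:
$u{\left(n,k \right)} = - \frac{19}{2}$ ($u{\left(n,k \right)} = -9 + \frac{1}{-2} = -9 - \frac{1}{2} = - \frac{19}{2}$)
$D{\left(L,g \right)} = 6 - g$
$Z{\left(N \right)} = N$
$E = -7$ ($E = -5 - 2 = -7$)
$m{\left(Y,K \right)} = \frac{2}{31}$ ($m{\left(Y,K \right)} = \frac{1}{6 - - \frac{19}{2}} = \frac{1}{6 + \frac{19}{2}} = \frac{1}{\frac{31}{2}} = \frac{2}{31}$)
$C{\left(G,s \right)} = 5 G + 5 s$ ($C{\left(G,s \right)} = \left(s + G\right) 5 = \left(G + s\right) 5 = 5 G + 5 s$)
$\frac{1}{C{\left(-121,m{\left(17,E \right)} \right)} + 12616} = \frac{1}{\left(5 \left(-121\right) + 5 \cdot \frac{2}{31}\right) + 12616} = \frac{1}{\left(-605 + \frac{10}{31}\right) + 12616} = \frac{1}{- \frac{18745}{31} + 12616} = \frac{1}{\frac{372351}{31}} = \frac{31}{372351}$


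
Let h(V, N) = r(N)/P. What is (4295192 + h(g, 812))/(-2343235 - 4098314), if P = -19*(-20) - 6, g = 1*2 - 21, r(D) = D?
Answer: -267733770/401523221 ≈ -0.66679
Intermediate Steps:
g = -19 (g = 2 - 21 = -19)
P = 374 (P = 380 - 6 = 374)
h(V, N) = N/374
(4295192 + h(g, 812))/(-2343235 - 4098314) = (4295192 + (1/374)*812)/(-2343235 - 4098314) = (4295192 + 406/187)/(-6441549) = (803201310/187)*(-1/6441549) = -267733770/401523221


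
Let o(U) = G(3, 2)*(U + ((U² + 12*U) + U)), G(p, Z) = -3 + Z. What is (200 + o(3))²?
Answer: 22201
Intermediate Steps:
o(U) = -U² - 14*U (o(U) = (-3 + 2)*(U + ((U² + 12*U) + U)) = -(U + (U² + 13*U)) = -(U² + 14*U) = -U² - 14*U)
(200 + o(3))² = (200 - 1*3*(14 + 3))² = (200 - 1*3*17)² = (200 - 51)² = 149² = 22201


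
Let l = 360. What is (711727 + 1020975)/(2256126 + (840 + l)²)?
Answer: 866351/1848063 ≈ 0.46879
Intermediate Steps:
(711727 + 1020975)/(2256126 + (840 + l)²) = (711727 + 1020975)/(2256126 + (840 + 360)²) = 1732702/(2256126 + 1200²) = 1732702/(2256126 + 1440000) = 1732702/3696126 = 1732702*(1/3696126) = 866351/1848063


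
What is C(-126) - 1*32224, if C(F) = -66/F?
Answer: -676693/21 ≈ -32223.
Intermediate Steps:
C(-126) - 1*32224 = -66/(-126) - 1*32224 = -66*(-1/126) - 32224 = 11/21 - 32224 = -676693/21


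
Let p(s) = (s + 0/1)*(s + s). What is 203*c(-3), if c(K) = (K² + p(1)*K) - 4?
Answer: -203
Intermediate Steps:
p(s) = 2*s² (p(s) = (s + 0*1)*(2*s) = (s + 0)*(2*s) = s*(2*s) = 2*s²)
c(K) = -4 + K² + 2*K (c(K) = (K² + (2*1²)*K) - 4 = (K² + (2*1)*K) - 4 = (K² + 2*K) - 4 = -4 + K² + 2*K)
203*c(-3) = 203*(-4 + (-3)² + 2*(-3)) = 203*(-4 + 9 - 6) = 203*(-1) = -203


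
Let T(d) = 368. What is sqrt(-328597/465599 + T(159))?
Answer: 3*sqrt(8846993262685)/465599 ≈ 19.165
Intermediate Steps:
sqrt(-328597/465599 + T(159)) = sqrt(-328597/465599 + 368) = sqrt(171011835/465599) = 3*sqrt(8846993262685)/465599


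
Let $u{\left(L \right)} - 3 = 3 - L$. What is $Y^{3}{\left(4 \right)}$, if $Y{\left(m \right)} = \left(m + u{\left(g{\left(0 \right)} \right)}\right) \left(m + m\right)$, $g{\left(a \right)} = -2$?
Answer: $884736$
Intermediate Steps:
$u{\left(L \right)} = 6 - L$ ($u{\left(L \right)} = 3 - \left(-3 + L\right) = 6 - L$)
$Y{\left(m \right)} = 2 m \left(8 + m\right)$ ($Y{\left(m \right)} = \left(m + \left(6 - -2\right)\right) \left(m + m\right) = \left(m + \left(6 + 2\right)\right) 2 m = \left(m + 8\right) 2 m = \left(8 + m\right) 2 m = 2 m \left(8 + m\right)$)
$Y^{3}{\left(4 \right)} = \left(2 \cdot 4 \left(8 + 4\right)\right)^{3} = \left(2 \cdot 4 \cdot 12\right)^{3} = 96^{3} = 884736$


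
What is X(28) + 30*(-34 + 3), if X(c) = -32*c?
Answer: -1826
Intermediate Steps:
X(c) = -32*c
X(28) + 30*(-34 + 3) = -32*28 + 30*(-34 + 3) = -896 + 30*(-31) = -896 - 930 = -1826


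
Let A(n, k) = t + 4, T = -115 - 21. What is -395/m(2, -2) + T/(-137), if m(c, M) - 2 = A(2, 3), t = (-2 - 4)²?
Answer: -48403/5754 ≈ -8.4121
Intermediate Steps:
t = 36 (t = (-6)² = 36)
T = -136
A(n, k) = 40 (A(n, k) = 36 + 4 = 40)
m(c, M) = 42 (m(c, M) = 2 + 40 = 42)
-395/m(2, -2) + T/(-137) = -395/42 - 136/(-137) = -395*1/42 - 136*(-1/137) = -395/42 + 136/137 = -48403/5754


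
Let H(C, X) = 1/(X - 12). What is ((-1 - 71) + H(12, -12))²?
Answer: 2989441/576 ≈ 5190.0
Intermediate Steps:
H(C, X) = 1/(-12 + X)
((-1 - 71) + H(12, -12))² = ((-1 - 71) + 1/(-12 - 12))² = (-72 + 1/(-24))² = (-72 - 1/24)² = (-1729/24)² = 2989441/576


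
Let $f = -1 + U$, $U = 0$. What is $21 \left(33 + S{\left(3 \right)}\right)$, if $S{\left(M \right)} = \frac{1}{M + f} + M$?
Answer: $\frac{1533}{2} \approx 766.5$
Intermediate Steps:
$f = -1$ ($f = -1 + 0 = -1$)
$S{\left(M \right)} = M + \frac{1}{-1 + M}$ ($S{\left(M \right)} = \frac{1}{M - 1} + M = \frac{1}{-1 + M} + M = M + \frac{1}{-1 + M}$)
$21 \left(33 + S{\left(3 \right)}\right) = 21 \left(33 + \frac{1 + 3^{2} - 3}{-1 + 3}\right) = 21 \left(33 + \frac{1 + 9 - 3}{2}\right) = 21 \left(33 + \frac{1}{2} \cdot 7\right) = 21 \left(33 + \frac{7}{2}\right) = 21 \cdot \frac{73}{2} = \frac{1533}{2}$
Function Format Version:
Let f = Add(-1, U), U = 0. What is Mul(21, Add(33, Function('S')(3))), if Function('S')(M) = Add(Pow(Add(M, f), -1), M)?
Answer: Rational(1533, 2) ≈ 766.50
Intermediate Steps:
f = -1 (f = Add(-1, 0) = -1)
Function('S')(M) = Add(M, Pow(Add(-1, M), -1)) (Function('S')(M) = Add(Pow(Add(M, -1), -1), M) = Add(Pow(Add(-1, M), -1), M) = Add(M, Pow(Add(-1, M), -1)))
Mul(21, Add(33, Function('S')(3))) = Mul(21, Add(33, Mul(Pow(Add(-1, 3), -1), Add(1, Pow(3, 2), Mul(-1, 3))))) = Mul(21, Add(33, Mul(Pow(2, -1), Add(1, 9, -3)))) = Mul(21, Add(33, Mul(Rational(1, 2), 7))) = Mul(21, Add(33, Rational(7, 2))) = Mul(21, Rational(73, 2)) = Rational(1533, 2)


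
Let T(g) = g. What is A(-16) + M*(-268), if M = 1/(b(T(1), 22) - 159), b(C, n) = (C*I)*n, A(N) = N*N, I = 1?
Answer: 35340/137 ≈ 257.96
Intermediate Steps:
A(N) = N²
b(C, n) = C*n (b(C, n) = (C*1)*n = C*n)
M = -1/137 (M = 1/(1*22 - 159) = 1/(22 - 159) = 1/(-137) = -1/137 ≈ -0.0072993)
A(-16) + M*(-268) = (-16)² - 1/137*(-268) = 256 + 268/137 = 35340/137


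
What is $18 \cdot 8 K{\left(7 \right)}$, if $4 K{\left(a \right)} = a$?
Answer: $252$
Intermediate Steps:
$K{\left(a \right)} = \frac{a}{4}$
$18 \cdot 8 K{\left(7 \right)} = 18 \cdot 8 \cdot \frac{1}{4} \cdot 7 = 144 \cdot \frac{7}{4} = 252$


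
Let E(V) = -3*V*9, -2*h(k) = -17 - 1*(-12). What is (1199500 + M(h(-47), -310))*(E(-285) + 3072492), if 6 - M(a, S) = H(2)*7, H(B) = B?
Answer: 3694659665004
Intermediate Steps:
h(k) = 5/2 (h(k) = -(-17 - 1*(-12))/2 = -(-17 + 12)/2 = -½*(-5) = 5/2)
E(V) = -27*V
M(a, S) = -8 (M(a, S) = 6 - 2*7 = 6 - 1*14 = 6 - 14 = -8)
(1199500 + M(h(-47), -310))*(E(-285) + 3072492) = (1199500 - 8)*(-27*(-285) + 3072492) = 1199492*(7695 + 3072492) = 1199492*3080187 = 3694659665004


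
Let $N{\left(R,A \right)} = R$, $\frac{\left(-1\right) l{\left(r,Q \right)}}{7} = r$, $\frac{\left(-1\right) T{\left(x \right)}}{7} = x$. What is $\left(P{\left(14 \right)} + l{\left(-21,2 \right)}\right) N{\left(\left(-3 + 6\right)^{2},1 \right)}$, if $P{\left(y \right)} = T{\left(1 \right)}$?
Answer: $1260$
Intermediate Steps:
$T{\left(x \right)} = - 7 x$
$l{\left(r,Q \right)} = - 7 r$
$P{\left(y \right)} = -7$ ($P{\left(y \right)} = \left(-7\right) 1 = -7$)
$\left(P{\left(14 \right)} + l{\left(-21,2 \right)}\right) N{\left(\left(-3 + 6\right)^{2},1 \right)} = \left(-7 - -147\right) \left(-3 + 6\right)^{2} = \left(-7 + 147\right) 3^{2} = 140 \cdot 9 = 1260$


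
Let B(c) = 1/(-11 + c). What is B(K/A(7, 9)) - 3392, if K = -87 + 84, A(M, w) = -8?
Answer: -288328/85 ≈ -3392.1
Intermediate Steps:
K = -3
B(K/A(7, 9)) - 3392 = 1/(-11 - 3/(-8)) - 3392 = 1/(-11 - 3*(-⅛)) - 3392 = 1/(-11 + 3/8) - 3392 = 1/(-85/8) - 3392 = -8/85 - 3392 = -288328/85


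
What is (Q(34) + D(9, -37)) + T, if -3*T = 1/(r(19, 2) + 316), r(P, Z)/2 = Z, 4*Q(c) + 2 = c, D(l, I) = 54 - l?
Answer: 50879/960 ≈ 52.999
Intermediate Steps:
Q(c) = -½ + c/4
r(P, Z) = 2*Z
T = -1/960 (T = -1/(3*(2*2 + 316)) = -1/(3*(4 + 316)) = -⅓/320 = -⅓*1/320 = -1/960 ≈ -0.0010417)
(Q(34) + D(9, -37)) + T = ((-½ + (¼)*34) + (54 - 1*9)) - 1/960 = ((-½ + 17/2) + (54 - 9)) - 1/960 = (8 + 45) - 1/960 = 53 - 1/960 = 50879/960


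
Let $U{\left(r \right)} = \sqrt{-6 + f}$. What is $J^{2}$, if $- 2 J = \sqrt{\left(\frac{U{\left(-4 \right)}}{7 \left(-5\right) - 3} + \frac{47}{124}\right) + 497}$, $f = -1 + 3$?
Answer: $\frac{61675}{496} - \frac{i}{76} \approx 124.34 - 0.013158 i$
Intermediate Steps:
$f = 2$
$U{\left(r \right)} = 2 i$ ($U{\left(r \right)} = \sqrt{-6 + 2} = \sqrt{-4} = 2 i$)
$J = - \frac{\sqrt{\frac{61675}{124} - \frac{i}{19}}}{2}$ ($J = - \frac{\sqrt{\left(\frac{2 i}{7 \left(-5\right) - 3} + \frac{47}{124}\right) + 497}}{2} = - \frac{\sqrt{\left(\frac{2 i}{-35 - 3} + 47 \cdot \frac{1}{124}\right) + 497}}{2} = - \frac{\sqrt{\left(\frac{2 i}{-38} + \frac{47}{124}\right) + 497}}{2} = - \frac{\sqrt{\left(2 i \left(- \frac{1}{38}\right) + \frac{47}{124}\right) + 497}}{2} = - \frac{\sqrt{\left(- \frac{i}{19} + \frac{47}{124}\right) + 497}}{2} = - \frac{\sqrt{\left(\frac{47}{124} - \frac{i}{19}\right) + 497}}{2} = - \frac{\sqrt{\frac{61675}{124} - \frac{i}{19}}}{2} \approx -11.151 + 0.00058999 i$)
$J^{2} = \left(- \frac{\sqrt{690204925 - 73036 i}}{2356}\right)^{2} = \frac{61675}{496} - \frac{i}{76}$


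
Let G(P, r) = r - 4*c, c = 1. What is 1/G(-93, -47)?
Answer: -1/51 ≈ -0.019608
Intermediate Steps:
G(P, r) = -4 + r (G(P, r) = r - 4*1 = r - 4 = -4 + r)
1/G(-93, -47) = 1/(-4 - 47) = 1/(-51) = -1/51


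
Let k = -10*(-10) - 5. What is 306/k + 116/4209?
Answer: 1298974/399855 ≈ 3.2486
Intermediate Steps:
k = 95 (k = 100 - 5 = 95)
306/k + 116/4209 = 306/95 + 116/4209 = 1298974/399855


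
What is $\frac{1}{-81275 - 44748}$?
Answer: $- \frac{1}{126023} \approx -7.9351 \cdot 10^{-6}$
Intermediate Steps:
$\frac{1}{-81275 - 44748} = \frac{1}{-126023} = - \frac{1}{126023}$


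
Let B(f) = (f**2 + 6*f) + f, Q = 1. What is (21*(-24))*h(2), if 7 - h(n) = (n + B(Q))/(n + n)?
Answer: -2268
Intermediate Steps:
B(f) = f**2 + 7*f
h(n) = 7 - (8 + n)/(2*n) (h(n) = 7 - (n + 1*(7 + 1))/(n + n) = 7 - (n + 1*8)/(2*n) = 7 - (n + 8)*1/(2*n) = 7 - (8 + n)*1/(2*n) = 7 - (8 + n)/(2*n))
(21*(-24))*h(2) = (21*(-24))*(13/2 - 4/2) = -504*(13/2 - 4*1/2) = -504*(13/2 - 2) = -504*9/2 = -2268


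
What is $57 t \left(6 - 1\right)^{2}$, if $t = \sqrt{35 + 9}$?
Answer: $2850 \sqrt{11} \approx 9452.4$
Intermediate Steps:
$t = 2 \sqrt{11}$ ($t = \sqrt{44} = 2 \sqrt{11} \approx 6.6332$)
$57 t \left(6 - 1\right)^{2} = 57 \cdot 2 \sqrt{11} \left(6 - 1\right)^{2} = 114 \sqrt{11} \cdot 5^{2} = 114 \sqrt{11} \cdot 25 = 2850 \sqrt{11}$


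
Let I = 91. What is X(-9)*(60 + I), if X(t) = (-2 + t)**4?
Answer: 2210791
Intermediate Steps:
X(-9)*(60 + I) = (-2 - 9)**4*(60 + 91) = (-11)**4*151 = 14641*151 = 2210791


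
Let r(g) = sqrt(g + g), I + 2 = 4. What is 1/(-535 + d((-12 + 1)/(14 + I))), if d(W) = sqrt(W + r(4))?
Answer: -1/(535 - sqrt(-11/16 + 2*sqrt(2))) ≈ -0.0018743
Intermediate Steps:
I = 2 (I = -2 + 4 = 2)
r(g) = sqrt(2)*sqrt(g) (r(g) = sqrt(2*g) = sqrt(2)*sqrt(g))
d(W) = sqrt(W + 2*sqrt(2)) (d(W) = sqrt(W + sqrt(2)*sqrt(4)) = sqrt(W + sqrt(2)*2) = sqrt(W + 2*sqrt(2)))
1/(-535 + d((-12 + 1)/(14 + I))) = 1/(-535 + sqrt((-12 + 1)/(14 + 2) + 2*sqrt(2))) = 1/(-535 + sqrt(-11/16 + 2*sqrt(2)))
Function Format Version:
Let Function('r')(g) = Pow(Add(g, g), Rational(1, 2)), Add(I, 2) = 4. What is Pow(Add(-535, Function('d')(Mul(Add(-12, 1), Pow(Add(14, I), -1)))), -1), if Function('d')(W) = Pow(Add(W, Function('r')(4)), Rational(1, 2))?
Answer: Mul(-1, Pow(Add(535, Mul(-1, Pow(Add(Rational(-11, 16), Mul(2, Pow(2, Rational(1, 2)))), Rational(1, 2)))), -1)) ≈ -0.0018743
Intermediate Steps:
I = 2 (I = Add(-2, 4) = 2)
Function('r')(g) = Mul(Pow(2, Rational(1, 2)), Pow(g, Rational(1, 2))) (Function('r')(g) = Pow(Mul(2, g), Rational(1, 2)) = Mul(Pow(2, Rational(1, 2)), Pow(g, Rational(1, 2))))
Function('d')(W) = Pow(Add(W, Mul(2, Pow(2, Rational(1, 2)))), Rational(1, 2)) (Function('d')(W) = Pow(Add(W, Mul(Pow(2, Rational(1, 2)), Pow(4, Rational(1, 2)))), Rational(1, 2)) = Pow(Add(W, Mul(Pow(2, Rational(1, 2)), 2)), Rational(1, 2)) = Pow(Add(W, Mul(2, Pow(2, Rational(1, 2)))), Rational(1, 2)))
Pow(Add(-535, Function('d')(Mul(Add(-12, 1), Pow(Add(14, I), -1)))), -1) = Pow(Add(-535, Pow(Add(Mul(Add(-12, 1), Pow(Add(14, 2), -1)), Mul(2, Pow(2, Rational(1, 2)))), Rational(1, 2))), -1) = Pow(Add(-535, Pow(Add(Mul(-11, Pow(16, -1)), Mul(2, Pow(2, Rational(1, 2)))), Rational(1, 2))), -1) = Pow(Add(-535, Pow(Add(Mul(-11, Rational(1, 16)), Mul(2, Pow(2, Rational(1, 2)))), Rational(1, 2))), -1) = Pow(Add(-535, Pow(Add(Rational(-11, 16), Mul(2, Pow(2, Rational(1, 2)))), Rational(1, 2))), -1)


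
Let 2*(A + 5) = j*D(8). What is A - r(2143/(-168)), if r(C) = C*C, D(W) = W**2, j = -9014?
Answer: -8145889921/28224 ≈ -2.8862e+5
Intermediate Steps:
A = -288453 (A = -5 + (-9014*8**2)/2 = -5 + (-9014*64)/2 = -5 + (1/2)*(-576896) = -5 - 288448 = -288453)
r(C) = C**2
A - r(2143/(-168)) = -288453 - (2143/(-168))**2 = -288453 - (2143*(-1/168))**2 = -288453 - (-2143/168)**2 = -288453 - 1*4592449/28224 = -288453 - 4592449/28224 = -8145889921/28224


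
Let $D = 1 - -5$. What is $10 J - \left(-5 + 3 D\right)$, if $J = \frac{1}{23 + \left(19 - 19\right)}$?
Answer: $- \frac{289}{23} \approx -12.565$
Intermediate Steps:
$J = \frac{1}{23}$ ($J = \frac{1}{23 + \left(19 - 19\right)} = \frac{1}{23 + 0} = \frac{1}{23} \approx 0.043478$)
$D = 6$ ($D = 1 + 5 = 6$)
$10 J - \left(-5 + 3 D\right) = 10 \cdot \frac{1}{23} + \left(\left(-3\right) 6 + 5\right) = \frac{10}{23} + \left(-18 + 5\right) = \frac{10}{23} - 13 = - \frac{289}{23}$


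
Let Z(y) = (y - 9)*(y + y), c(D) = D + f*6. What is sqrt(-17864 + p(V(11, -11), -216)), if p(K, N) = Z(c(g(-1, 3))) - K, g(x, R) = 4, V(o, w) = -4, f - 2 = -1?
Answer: 4*I*sqrt(1115) ≈ 133.57*I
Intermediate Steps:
f = 1 (f = 2 - 1 = 1)
c(D) = 6 + D (c(D) = D + 1*6 = D + 6 = 6 + D)
Z(y) = 2*y*(-9 + y) (Z(y) = (-9 + y)*(2*y) = 2*y*(-9 + y))
p(K, N) = 20 - K (p(K, N) = 2*(6 + 4)*(-9 + (6 + 4)) - K = 2*10*(-9 + 10) - K = 2*10*1 - K = 20 - K)
sqrt(-17864 + p(V(11, -11), -216)) = sqrt(-17864 + (20 - 1*(-4))) = sqrt(-17864 + (20 + 4)) = sqrt(-17864 + 24) = sqrt(-17840) = 4*I*sqrt(1115)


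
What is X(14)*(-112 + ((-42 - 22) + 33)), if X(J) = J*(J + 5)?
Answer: -38038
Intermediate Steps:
X(J) = J*(5 + J)
X(14)*(-112 + ((-42 - 22) + 33)) = (14*(5 + 14))*(-112 + ((-42 - 22) + 33)) = (14*19)*(-112 + (-64 + 33)) = 266*(-112 - 31) = 266*(-143) = -38038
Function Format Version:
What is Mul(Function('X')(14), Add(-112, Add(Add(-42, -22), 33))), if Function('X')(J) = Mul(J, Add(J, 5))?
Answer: -38038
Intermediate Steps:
Function('X')(J) = Mul(J, Add(5, J))
Mul(Function('X')(14), Add(-112, Add(Add(-42, -22), 33))) = Mul(Mul(14, Add(5, 14)), Add(-112, Add(Add(-42, -22), 33))) = Mul(Mul(14, 19), Add(-112, Add(-64, 33))) = Mul(266, Add(-112, -31)) = Mul(266, -143) = -38038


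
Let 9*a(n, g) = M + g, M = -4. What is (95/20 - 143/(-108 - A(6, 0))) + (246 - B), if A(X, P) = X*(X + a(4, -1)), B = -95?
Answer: 292671/844 ≈ 346.77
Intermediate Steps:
a(n, g) = -4/9 + g/9 (a(n, g) = (-4 + g)/9 = -4/9 + g/9)
A(X, P) = X*(-5/9 + X) (A(X, P) = X*(X + (-4/9 + (⅑)*(-1))) = X*(X + (-4/9 - ⅑)) = X*(X - 5/9) = X*(-5/9 + X))
(95/20 - 143/(-108 - A(6, 0))) + (246 - B) = (95/20 - 143/(-108 - 6*(-5 + 9*6)/9)) + (246 - 1*(-95)) = (95*(1/20) - 143/(-108 - 6*(-5 + 54)/9)) + (246 + 95) = (19/4 - 143/(-108 - 6*49/9)) + 341 = (19/4 - 143/(-108 - 1*98/3)) + 341 = (19/4 - 143/(-108 - 98/3)) + 341 = (19/4 - 143/(-422/3)) + 341 = (19/4 - 143*(-3/422)) + 341 = (19/4 + 429/422) + 341 = 4867/844 + 341 = 292671/844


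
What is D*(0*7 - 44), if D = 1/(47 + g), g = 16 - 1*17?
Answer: -22/23 ≈ -0.95652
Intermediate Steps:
g = -1 (g = 16 - 17 = -1)
D = 1/46 (D = 1/(47 - 1) = 1/46 ≈ 0.021739)
D*(0*7 - 44) = (0*7 - 44)/46 = (0 - 44)/46 = (1/46)*(-44) = -22/23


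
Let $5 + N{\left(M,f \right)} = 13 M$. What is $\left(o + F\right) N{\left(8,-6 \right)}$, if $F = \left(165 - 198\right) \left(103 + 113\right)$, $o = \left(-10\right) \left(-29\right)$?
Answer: $-676962$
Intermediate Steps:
$N{\left(M,f \right)} = -5 + 13 M$
$o = 290$
$F = -7128$ ($F = \left(-33\right) 216 = -7128$)
$\left(o + F\right) N{\left(8,-6 \right)} = \left(290 - 7128\right) \left(-5 + 13 \cdot 8\right) = - 6838 \left(-5 + 104\right) = \left(-6838\right) 99 = -676962$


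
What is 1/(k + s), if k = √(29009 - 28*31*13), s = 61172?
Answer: 61172/3741995859 - 5*√709/3741995859 ≈ 1.6312e-5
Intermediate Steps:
k = 5*√709 (k = √(29009 - 868*13) = √(29009 - 11284) = √17725 = 5*√709 ≈ 133.14)
1/(k + s) = 1/(5*√709 + 61172) = 1/(61172 + 5*√709)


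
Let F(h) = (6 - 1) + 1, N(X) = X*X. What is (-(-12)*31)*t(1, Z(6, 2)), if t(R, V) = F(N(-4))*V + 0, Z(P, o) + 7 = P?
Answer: -2232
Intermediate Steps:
N(X) = X**2
Z(P, o) = -7 + P
F(h) = 6 (F(h) = 5 + 1 = 6)
t(R, V) = 6*V (t(R, V) = 6*V + 0 = 6*V)
(-(-12)*31)*t(1, Z(6, 2)) = (-(-12)*31)*(6*(-7 + 6)) = (-12*(-31))*(6*(-1)) = 372*(-6) = -2232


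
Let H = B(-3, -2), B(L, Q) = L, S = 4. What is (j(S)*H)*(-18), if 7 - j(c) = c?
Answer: 162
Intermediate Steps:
H = -3
j(c) = 7 - c
(j(S)*H)*(-18) = ((7 - 1*4)*(-3))*(-18) = ((7 - 4)*(-3))*(-18) = (3*(-3))*(-18) = -9*(-18) = 162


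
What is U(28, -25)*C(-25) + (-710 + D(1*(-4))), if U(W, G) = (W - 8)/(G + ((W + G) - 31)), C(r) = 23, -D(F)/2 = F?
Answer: -37666/53 ≈ -710.68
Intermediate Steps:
D(F) = -2*F
U(W, G) = (-8 + W)/(-31 + W + 2*G) (U(W, G) = (-8 + W)/(G + ((G + W) - 31)) = (-8 + W)/(G + (-31 + G + W)) = (-8 + W)/(-31 + W + 2*G))
U(28, -25)*C(-25) + (-710 + D(1*(-4))) = ((-8 + 28)/(-31 + 28 + 2*(-25)))*23 + (-710 - 2*(-4)) = (20/(-31 + 28 - 50))*23 + (-710 - 2*(-4)) = (20/(-53))*23 + (-710 + 8) = -1/53*20*23 - 702 = -20/53*23 - 702 = -460/53 - 702 = -37666/53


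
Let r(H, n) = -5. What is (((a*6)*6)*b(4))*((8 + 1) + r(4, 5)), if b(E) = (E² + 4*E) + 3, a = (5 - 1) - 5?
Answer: -5040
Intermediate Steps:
a = -1 (a = 4 - 5 = -1)
b(E) = 3 + E² + 4*E
(((a*6)*6)*b(4))*((8 + 1) + r(4, 5)) = ((-1*6*6)*(3 + 4² + 4*4))*((8 + 1) - 5) = ((-6*6)*(3 + 16 + 16))*(9 - 5) = -36*35*4 = -1260*4 = -5040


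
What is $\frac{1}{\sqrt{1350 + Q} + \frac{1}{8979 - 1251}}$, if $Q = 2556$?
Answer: $- \frac{7728}{233274069503} + \frac{179165952 \sqrt{434}}{233274069503} \approx 0.016$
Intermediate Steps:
$\frac{1}{\sqrt{1350 + Q} + \frac{1}{8979 - 1251}} = \frac{1}{\sqrt{1350 + 2556} + \frac{1}{8979 - 1251}} = \frac{1}{\sqrt{3906} + \frac{1}{7728}} = \frac{1}{3 \sqrt{434} + \frac{1}{7728}} = \frac{1}{\frac{1}{7728} + 3 \sqrt{434}}$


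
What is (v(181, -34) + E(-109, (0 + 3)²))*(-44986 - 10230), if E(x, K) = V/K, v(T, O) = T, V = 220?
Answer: -102094384/9 ≈ -1.1344e+7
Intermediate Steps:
E(x, K) = 220/K
(v(181, -34) + E(-109, (0 + 3)²))*(-44986 - 10230) = (181 + 220/((0 + 3)²))*(-44986 - 10230) = (181 + 220/(3²))*(-55216) = (181 + 220/9)*(-55216) = (1849/9)*(-55216) = -102094384/9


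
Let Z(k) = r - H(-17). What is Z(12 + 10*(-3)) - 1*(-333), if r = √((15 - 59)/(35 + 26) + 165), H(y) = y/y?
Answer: 332 + √611281/61 ≈ 344.82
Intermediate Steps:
H(y) = 1
r = √611281/61 (r = √(-44/61 + 165) = √(10021/61) = √611281/61 ≈ 12.817)
Z(k) = -1 + √611281/61 (Z(k) = √611281/61 - 1*1 = √611281/61 - 1 = -1 + √611281/61)
Z(12 + 10*(-3)) - 1*(-333) = (-1 + √611281/61) - 1*(-333) = (-1 + √611281/61) + 333 = 332 + √611281/61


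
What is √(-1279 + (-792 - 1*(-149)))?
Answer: 31*I*√2 ≈ 43.841*I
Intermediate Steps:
√(-1279 + (-792 - 1*(-149))) = √(-1279 + (-792 + 149)) = √(-1279 - 643) = √(-1922) = 31*I*√2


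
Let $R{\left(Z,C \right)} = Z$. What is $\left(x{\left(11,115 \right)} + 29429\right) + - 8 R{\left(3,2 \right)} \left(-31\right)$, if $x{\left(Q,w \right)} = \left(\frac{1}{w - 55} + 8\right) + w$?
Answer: $\frac{1817761}{60} \approx 30296.0$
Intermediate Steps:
$x{\left(Q,w \right)} = 8 + w + \frac{1}{-55 + w}$ ($x{\left(Q,w \right)} = \left(\frac{1}{-55 + w} + 8\right) + w = \left(8 + \frac{1}{-55 + w}\right) + w = 8 + w + \frac{1}{-55 + w}$)
$\left(x{\left(11,115 \right)} + 29429\right) + - 8 R{\left(3,2 \right)} \left(-31\right) = \left(\frac{-439 + 115^{2} - 5405}{-55 + 115} + 29429\right) + \left(-8\right) 3 \left(-31\right) = \left(\frac{-439 + 13225 - 5405}{60} + 29429\right) - -744 = \left(\frac{1}{60} \cdot 7381 + 29429\right) + 744 = \left(\frac{7381}{60} + 29429\right) + 744 = \frac{1773121}{60} + 744 = \frac{1817761}{60}$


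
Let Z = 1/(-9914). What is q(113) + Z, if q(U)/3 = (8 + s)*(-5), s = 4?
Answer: -1784521/9914 ≈ -180.00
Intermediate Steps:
Z = -1/9914 ≈ -0.00010087
q(U) = -180 (q(U) = 3*((8 + 4)*(-5)) = 3*(12*(-5)) = 3*(-60) = -180)
q(113) + Z = -180 - 1/9914 = -1784521/9914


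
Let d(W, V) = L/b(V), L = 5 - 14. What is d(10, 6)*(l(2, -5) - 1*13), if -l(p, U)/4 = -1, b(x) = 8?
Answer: 81/8 ≈ 10.125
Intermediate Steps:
L = -9
l(p, U) = 4 (l(p, U) = -4*(-1) = 4)
d(W, V) = -9/8
d(10, 6)*(l(2, -5) - 1*13) = -9*(4 - 1*13)/8 = -9*(4 - 13)/8 = -9/8*(-9) = 81/8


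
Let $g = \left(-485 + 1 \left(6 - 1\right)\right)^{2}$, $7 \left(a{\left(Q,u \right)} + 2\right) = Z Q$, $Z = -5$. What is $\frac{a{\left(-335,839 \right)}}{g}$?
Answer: $\frac{1661}{1612800} \approx 0.0010299$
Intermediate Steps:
$a{\left(Q,u \right)} = -2 - \frac{5 Q}{7}$ ($a{\left(Q,u \right)} = -2 + \frac{\left(-5\right) Q}{7} = -2 - \frac{5 Q}{7}$)
$g = 230400$ ($g = \left(-485 + 1 \cdot 5\right)^{2} = \left(-485 + 5\right)^{2} = \left(-480\right)^{2} = 230400$)
$\frac{a{\left(-335,839 \right)}}{g} = \frac{-2 - - \frac{1675}{7}}{230400} = \left(-2 + \frac{1675}{7}\right) \frac{1}{230400} = \frac{1661}{7} \cdot \frac{1}{230400} = \frac{1661}{1612800}$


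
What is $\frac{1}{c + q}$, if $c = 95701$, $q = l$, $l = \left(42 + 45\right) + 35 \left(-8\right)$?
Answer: $\frac{1}{95508} \approx 1.047 \cdot 10^{-5}$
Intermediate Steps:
$l = -193$ ($l = 87 - 280 = -193$)
$q = -193$
$\frac{1}{c + q} = \frac{1}{95701 - 193} = \frac{1}{95508}$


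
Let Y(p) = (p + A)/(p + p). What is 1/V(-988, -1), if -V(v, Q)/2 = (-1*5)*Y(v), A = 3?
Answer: 988/4925 ≈ 0.20061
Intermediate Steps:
Y(p) = (3 + p)/(2*p) (Y(p) = (p + 3)/(p + p) = (3 + p)/((2*p)) = (3 + p)*(1/(2*p)) = (3 + p)/(2*p))
V(v, Q) = 5*(3 + v)/v (V(v, Q) = -2*(-1*5)*(3 + v)/(2*v) = -(-10)*(3 + v)/(2*v) = -(-5)*(3 + v)/v = 5*(3 + v)/v)
1/V(-988, -1) = 1/(5 + 15/(-988)) = 1/(5 + 15*(-1/988)) = 1/(5 - 15/988) = 1/(4925/988) = 988/4925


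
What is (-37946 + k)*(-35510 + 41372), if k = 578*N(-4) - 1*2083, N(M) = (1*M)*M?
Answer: -180438222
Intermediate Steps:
N(M) = M² (N(M) = M*M = M²)
k = 7165 (k = 578*(-4)² - 1*2083 = 578*16 - 2083 = 9248 - 2083 = 7165)
(-37946 + k)*(-35510 + 41372) = (-37946 + 7165)*(-35510 + 41372) = -30781*5862 = -180438222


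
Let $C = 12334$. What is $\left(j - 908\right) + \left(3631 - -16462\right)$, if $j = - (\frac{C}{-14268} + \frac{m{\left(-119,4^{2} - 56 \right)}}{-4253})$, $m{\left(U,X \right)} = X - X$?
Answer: $\frac{136871957}{7134} \approx 19186.0$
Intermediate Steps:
$m{\left(U,X \right)} = 0$
$j = \frac{6167}{7134}$ ($j = - (\frac{12334}{-14268} + \frac{0}{-4253}) = - (12334 \left(- \frac{1}{14268}\right) + 0 \left(- \frac{1}{4253}\right)) = - (- \frac{6167}{7134} + 0) = \left(-1\right) \left(- \frac{6167}{7134}\right) = \frac{6167}{7134} \approx 0.86445$)
$\left(j - 908\right) + \left(3631 - -16462\right) = \left(\frac{6167}{7134} - 908\right) + \left(3631 - -16462\right) = - \frac{6471505}{7134} + \left(3631 + 16462\right) = - \frac{6471505}{7134} + 20093 = \frac{136871957}{7134}$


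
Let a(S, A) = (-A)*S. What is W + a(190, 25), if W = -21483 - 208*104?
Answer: -47865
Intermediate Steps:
W = -43115 (W = -21483 - 1*21632 = -21483 - 21632 = -43115)
a(S, A) = -A*S
W + a(190, 25) = -43115 - 1*25*190 = -43115 - 4750 = -47865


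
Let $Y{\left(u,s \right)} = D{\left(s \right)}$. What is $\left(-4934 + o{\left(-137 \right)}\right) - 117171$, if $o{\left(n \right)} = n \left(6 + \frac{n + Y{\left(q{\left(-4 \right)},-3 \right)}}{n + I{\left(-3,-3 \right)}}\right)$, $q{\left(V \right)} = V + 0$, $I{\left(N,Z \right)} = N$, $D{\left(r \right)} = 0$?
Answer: $- \frac{17228549}{140} \approx -1.2306 \cdot 10^{5}$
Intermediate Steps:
$q{\left(V \right)} = V$
$Y{\left(u,s \right)} = 0$
$o{\left(n \right)} = n \left(6 + \frac{n}{-3 + n}\right)$ ($o{\left(n \right)} = n \left(6 + \frac{n + 0}{n - 3}\right) = n \left(6 + \frac{n}{-3 + n}\right)$)
$\left(-4934 + o{\left(-137 \right)}\right) - 117171 = \left(-4934 - \frac{137 \left(-18 + 7 \left(-137\right)\right)}{-3 - 137}\right) - 117171 = \left(-4934 - \frac{137 \left(-18 - 959\right)}{-140}\right) - 117171 = \left(-4934 - \left(- \frac{137}{140}\right) \left(-977\right)\right) - 117171 = \left(-4934 - \frac{133849}{140}\right) - 117171 = - \frac{824609}{140} - 117171 = - \frac{17228549}{140}$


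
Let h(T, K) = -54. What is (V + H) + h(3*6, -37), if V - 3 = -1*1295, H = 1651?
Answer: 305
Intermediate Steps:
V = -1292 (V = 3 - 1*1295 = 3 - 1295 = -1292)
(V + H) + h(3*6, -37) = (-1292 + 1651) - 54 = 359 - 54 = 305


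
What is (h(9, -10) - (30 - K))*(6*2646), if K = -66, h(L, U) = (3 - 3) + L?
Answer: -1381212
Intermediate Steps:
h(L, U) = L (h(L, U) = 0 + L = L)
(h(9, -10) - (30 - K))*(6*2646) = (9 - (30 - 1*(-66)))*(6*2646) = (9 - (30 + 66))*15876 = (9 - 1*96)*15876 = (9 - 96)*15876 = -87*15876 = -1381212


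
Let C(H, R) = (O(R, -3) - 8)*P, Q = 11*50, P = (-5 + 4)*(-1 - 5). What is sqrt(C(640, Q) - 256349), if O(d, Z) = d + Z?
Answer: I*sqrt(253115) ≈ 503.11*I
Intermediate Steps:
O(d, Z) = Z + d
P = 6 (P = -1*(-6) = 6)
Q = 550
C(H, R) = -66 + 6*R (C(H, R) = ((-3 + R) - 8)*6 = (-11 + R)*6 = -66 + 6*R)
sqrt(C(640, Q) - 256349) = sqrt((-66 + 6*550) - 256349) = sqrt((-66 + 3300) - 256349) = sqrt(3234 - 256349) = sqrt(-253115) = I*sqrt(253115)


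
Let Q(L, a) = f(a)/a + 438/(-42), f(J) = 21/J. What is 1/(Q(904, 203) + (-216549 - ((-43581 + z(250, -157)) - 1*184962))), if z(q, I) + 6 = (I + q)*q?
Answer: -841/9470020 ≈ -8.8807e-5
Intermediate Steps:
z(q, I) = -6 + q*(I + q) (z(q, I) = -6 + (I + q)*q = -6 + q*(I + q))
Q(L, a) = -73/7 + 21/a² (Q(L, a) = (21/a)/a + 438/(-42) = 21/a² + 438*(-1/42) = 21/a² - 73/7 = -73/7 + 21/a²)
1/(Q(904, 203) + (-216549 - ((-43581 + z(250, -157)) - 1*184962))) = 1/((-73/7 + 21/203²) + (-216549 - ((-43581 + (-6 + 250² - 157*250)) - 1*184962))) = 1/((-73/7 + 21*(1/41209)) + (-216549 - ((-43581 + (-6 + 62500 - 39250)) - 184962))) = 1/((-73/7 + 3/5887) + (-216549 - ((-43581 + 23244) - 184962))) = 1/(-8770/841 + (-216549 - (-20337 - 184962))) = 1/(-8770/841 + (-216549 - 1*(-205299))) = 1/(-8770/841 + (-216549 + 205299)) = 1/(-8770/841 - 11250) = 1/(-9470020/841) = -841/9470020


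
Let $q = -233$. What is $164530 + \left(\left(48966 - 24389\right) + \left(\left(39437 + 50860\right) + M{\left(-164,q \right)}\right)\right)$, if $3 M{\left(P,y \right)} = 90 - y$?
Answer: $\frac{838535}{3} \approx 2.7951 \cdot 10^{5}$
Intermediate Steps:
$M{\left(P,y \right)} = 30 - \frac{y}{3}$ ($M{\left(P,y \right)} = \frac{90 - y}{3} = 30 - \frac{y}{3}$)
$164530 + \left(\left(48966 - 24389\right) + \left(\left(39437 + 50860\right) + M{\left(-164,q \right)}\right)\right) = 164530 + \left(\left(48966 - 24389\right) + \left(\left(39437 + 50860\right) + \left(30 - - \frac{233}{3}\right)\right)\right) = 164530 + \left(24577 + \left(90297 + \left(30 + \frac{233}{3}\right)\right)\right) = 164530 + \left(24577 + \left(90297 + \frac{323}{3}\right)\right) = 164530 + \left(24577 + \frac{271214}{3}\right) = 164530 + \frac{344945}{3} = \frac{838535}{3}$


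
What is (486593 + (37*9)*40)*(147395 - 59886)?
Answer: 43746886717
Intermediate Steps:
(486593 + (37*9)*40)*(147395 - 59886) = (486593 + 333*40)*87509 = (486593 + 13320)*87509 = 499913*87509 = 43746886717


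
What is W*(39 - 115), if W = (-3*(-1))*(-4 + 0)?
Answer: 912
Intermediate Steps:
W = -12 (W = 3*(-4) = -12)
W*(39 - 115) = -12*(39 - 115) = -12*(-76) = 912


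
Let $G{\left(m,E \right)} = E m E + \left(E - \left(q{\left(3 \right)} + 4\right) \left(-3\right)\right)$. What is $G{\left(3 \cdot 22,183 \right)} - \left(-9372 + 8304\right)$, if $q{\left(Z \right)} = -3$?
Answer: $2211528$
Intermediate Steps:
$G{\left(m,E \right)} = 3 + E + m E^{2}$ ($G{\left(m,E \right)} = E m E + \left(E - \left(-3 + 4\right) \left(-3\right)\right) = m E^{2} + \left(E - 1 \left(-3\right)\right) = m E^{2} + \left(E - -3\right) = m E^{2} + \left(E + 3\right) = m E^{2} + \left(3 + E\right) = 3 + E + m E^{2}$)
$G{\left(3 \cdot 22,183 \right)} - \left(-9372 + 8304\right) = \left(3 + 183 + 3 \cdot 22 \cdot 183^{2}\right) - \left(-9372 + 8304\right) = \left(3 + 183 + 66 \cdot 33489\right) - -1068 = \left(3 + 183 + 2210274\right) + 1068 = 2210460 + 1068 = 2211528$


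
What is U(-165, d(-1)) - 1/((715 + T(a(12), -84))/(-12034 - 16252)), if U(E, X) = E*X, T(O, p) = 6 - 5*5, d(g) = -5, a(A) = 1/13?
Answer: 301243/348 ≈ 865.64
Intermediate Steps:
a(A) = 1/13
T(O, p) = -19 (T(O, p) = 6 - 25 = -19)
U(-165, d(-1)) - 1/((715 + T(a(12), -84))/(-12034 - 16252)) = -165*(-5) - 1/((715 - 19)/(-12034 - 16252)) = 825 - 1/(696/(-28286)) = 825 - 1/(696*(-1/28286)) = 825 - 1/(-348/14143) = 825 - 1*(-14143/348) = 825 + 14143/348 = 301243/348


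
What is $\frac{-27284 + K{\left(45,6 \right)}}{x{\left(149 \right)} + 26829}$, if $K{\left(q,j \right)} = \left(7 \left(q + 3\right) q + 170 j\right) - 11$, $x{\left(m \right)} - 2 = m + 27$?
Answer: $- \frac{11155}{27007} \approx -0.41304$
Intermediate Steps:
$x{\left(m \right)} = 29 + m$ ($x{\left(m \right)} = 2 + \left(m + 27\right) = 2 + \left(27 + m\right) = 29 + m$)
$K{\left(q,j \right)} = -11 + 170 j + q \left(21 + 7 q\right)$ ($K{\left(q,j \right)} = \left(7 \left(3 + q\right) q + 170 j\right) - 11 = \left(\left(21 + 7 q\right) q + 170 j\right) - 11 = \left(q \left(21 + 7 q\right) + 170 j\right) - 11 = \left(170 j + q \left(21 + 7 q\right)\right) - 11 = -11 + 170 j + q \left(21 + 7 q\right)$)
$\frac{-27284 + K{\left(45,6 \right)}}{x{\left(149 \right)} + 26829} = \frac{-27284 + \left(-11 + 7 \cdot 45^{2} + 21 \cdot 45 + 170 \cdot 6\right)}{\left(29 + 149\right) + 26829} = \frac{-27284 + \left(-11 + 7 \cdot 2025 + 945 + 1020\right)}{178 + 26829} = \frac{-27284 + \left(-11 + 14175 + 945 + 1020\right)}{27007} = \left(-27284 + 16129\right) \frac{1}{27007} = \left(-11155\right) \frac{1}{27007} = - \frac{11155}{27007}$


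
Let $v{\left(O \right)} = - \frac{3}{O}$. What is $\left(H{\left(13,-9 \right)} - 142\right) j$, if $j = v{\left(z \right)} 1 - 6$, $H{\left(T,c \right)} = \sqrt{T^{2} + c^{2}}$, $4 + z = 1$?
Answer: $710 - 25 \sqrt{10} \approx 630.94$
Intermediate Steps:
$z = -3$ ($z = -4 + 1 = -3$)
$j = -5$ ($j = - \frac{3}{-3} \cdot 1 - 6 = \left(-3\right) \left(- \frac{1}{3}\right) 1 - 6 = 1 \cdot 1 - 6 = 1 - 6 = -5$)
$\left(H{\left(13,-9 \right)} - 142\right) j = \left(\sqrt{13^{2} + \left(-9\right)^{2}} - 142\right) \left(-5\right) = \left(\sqrt{169 + 81} - 142\right) \left(-5\right) = \left(\sqrt{250} - 142\right) \left(-5\right) = \left(5 \sqrt{10} - 142\right) \left(-5\right) = \left(-142 + 5 \sqrt{10}\right) \left(-5\right) = 710 - 25 \sqrt{10}$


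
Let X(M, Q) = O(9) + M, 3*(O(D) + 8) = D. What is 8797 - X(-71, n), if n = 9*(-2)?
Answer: 8873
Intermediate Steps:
O(D) = -8 + D/3
n = -18
X(M, Q) = -5 + M (X(M, Q) = (-8 + (⅓)*9) + M = (-8 + 3) + M = -5 + M)
8797 - X(-71, n) = 8797 - (-5 - 71) = 8797 - 1*(-76) = 8797 + 76 = 8873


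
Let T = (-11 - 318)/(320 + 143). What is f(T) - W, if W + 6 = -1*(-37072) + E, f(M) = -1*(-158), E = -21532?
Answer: -15376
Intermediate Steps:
T = -329/463 ≈ -0.71058
f(M) = 158
W = 15534 (W = -6 + (-1*(-37072) - 21532) = -6 + (37072 - 21532) = -6 + 15540 = 15534)
f(T) - W = 158 - 1*15534 = 158 - 15534 = -15376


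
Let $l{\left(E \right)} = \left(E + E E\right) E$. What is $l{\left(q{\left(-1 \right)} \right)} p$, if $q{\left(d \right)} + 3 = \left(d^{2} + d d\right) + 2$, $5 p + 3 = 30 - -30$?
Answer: $\frac{114}{5} \approx 22.8$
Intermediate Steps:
$p = \frac{57}{5}$ ($p = - \frac{3}{5} + \frac{30 - -30}{5} = - \frac{3}{5} + \frac{30 + 30}{5} = - \frac{3}{5} + \frac{1}{5} \cdot 60 = - \frac{3}{5} + 12 = \frac{57}{5} \approx 11.4$)
$q{\left(d \right)} = -1 + 2 d^{2}$ ($q{\left(d \right)} = -3 + \left(\left(d^{2} + d d\right) + 2\right) = -3 + \left(\left(d^{2} + d^{2}\right) + 2\right) = -3 + \left(2 d^{2} + 2\right) = -3 + \left(2 + 2 d^{2}\right) = -1 + 2 d^{2}$)
$l{\left(E \right)} = E \left(E + E^{2}\right)$ ($l{\left(E \right)} = \left(E + E^{2}\right) E = E \left(E + E^{2}\right)$)
$l{\left(q{\left(-1 \right)} \right)} p = \left(-1 + 2 \left(-1\right)^{2}\right)^{2} \left(1 - \left(1 - 2 \left(-1\right)^{2}\right)\right) \frac{57}{5} = \left(-1 + 2 \cdot 1\right)^{2} \left(1 + \left(-1 + 2 \cdot 1\right)\right) \frac{57}{5} = \left(-1 + 2\right)^{2} \left(1 + \left(-1 + 2\right)\right) \frac{57}{5} = 1^{2} \left(1 + 1\right) \frac{57}{5} = 1 \cdot 2 \cdot \frac{57}{5} = 2 \cdot \frac{57}{5} = \frac{114}{5}$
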